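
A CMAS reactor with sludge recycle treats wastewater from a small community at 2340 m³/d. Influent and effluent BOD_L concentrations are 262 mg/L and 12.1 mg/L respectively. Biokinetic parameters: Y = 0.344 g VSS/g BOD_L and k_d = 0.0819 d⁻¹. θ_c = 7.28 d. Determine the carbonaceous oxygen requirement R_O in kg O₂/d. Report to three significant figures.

R_O ≈ 406 kg O₂/d

The observed yield is Y_obs = Y/(1 + k_d·θ_c) = 0.344 / (1 + 0.0819 × 7.28) = 0.344 / 1.596 = 0.2155 g VSS per g BOD_L removed.
Mass of BOD_L removed per day: Q(S₀ − S) = 2340 × 249.9 g/m³ = 584.8 kg/d.
P_X = Y_obs·Q·(S₀ − S) = 0.2155 × 584.8 = 126.0 kg VSS/d.
R_O = Q·ΔS − 1.42 P_X = 584.8 − 179.0 = 405.8 kg O₂/d.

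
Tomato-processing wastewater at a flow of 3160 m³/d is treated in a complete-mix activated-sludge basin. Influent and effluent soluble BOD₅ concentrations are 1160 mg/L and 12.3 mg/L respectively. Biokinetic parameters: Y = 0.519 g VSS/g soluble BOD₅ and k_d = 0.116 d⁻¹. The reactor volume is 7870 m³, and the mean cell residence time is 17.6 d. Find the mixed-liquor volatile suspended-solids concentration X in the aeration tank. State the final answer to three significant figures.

X ≈ 1380 mg/L

Solving the biomass balance for X: X = Y Q (S₀−S) θ_c / [V (1+k_d θ_c)] = 0.519 × 3160 × (1160 − 12.3) × 17.6 / [7870 × (1 + 0.116 × 17.6)] = 1384 mg/L.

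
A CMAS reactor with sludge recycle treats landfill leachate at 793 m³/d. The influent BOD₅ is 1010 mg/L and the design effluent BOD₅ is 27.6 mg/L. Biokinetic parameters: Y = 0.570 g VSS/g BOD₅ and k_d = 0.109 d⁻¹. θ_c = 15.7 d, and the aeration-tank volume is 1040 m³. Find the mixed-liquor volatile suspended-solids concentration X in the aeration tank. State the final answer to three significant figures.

From V·X·(1 + k_d·θ_c) = Y·Q·(S₀ − S)·θ_c: X = 0.570 × 793 × (1010 − 27.6) × 15.7 / [1040 × (1 + 0.109 × 15.7)] = 2472 mg/L.

X ≈ 2470 mg/L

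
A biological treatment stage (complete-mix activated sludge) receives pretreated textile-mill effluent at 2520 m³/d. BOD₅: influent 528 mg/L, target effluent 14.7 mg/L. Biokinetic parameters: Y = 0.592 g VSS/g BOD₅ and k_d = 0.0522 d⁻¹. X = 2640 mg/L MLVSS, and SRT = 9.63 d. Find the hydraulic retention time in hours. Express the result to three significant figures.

τ ≈ 17.7 h

Rearranging the biomass balance for a CMAS with decay, V = Y·Q·ΔS·θ_c / [X·(1+k_d θ_c)] = 0.592 × 2520 × (528 − 14.7) × 9.63 / [2640 × (1 + 0.0522 × 9.63)] = 7.37×10^6 / 3967 = 1859 m³.
τ = V/Q = 1859/2520 = 0.7376 d, or 17.70 h.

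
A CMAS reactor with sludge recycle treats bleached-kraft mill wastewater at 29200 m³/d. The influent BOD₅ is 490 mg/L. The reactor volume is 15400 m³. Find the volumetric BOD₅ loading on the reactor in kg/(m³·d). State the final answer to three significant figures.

Applied BOD₅ load per unit volume = Q·S₀/V = (29200 × 490/1000)/15400 = 0.9291 kg BOD₅·m⁻³·d⁻¹.

L_v ≈ 0.929 kg BOD₅/(m³·d)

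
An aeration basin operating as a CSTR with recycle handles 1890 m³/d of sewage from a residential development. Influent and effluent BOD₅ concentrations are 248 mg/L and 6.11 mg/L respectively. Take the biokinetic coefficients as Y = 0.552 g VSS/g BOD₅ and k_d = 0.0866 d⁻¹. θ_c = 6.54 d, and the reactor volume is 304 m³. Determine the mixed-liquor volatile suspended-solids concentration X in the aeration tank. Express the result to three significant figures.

X ≈ 3470 mg/L

From V·X·(1 + k_d·θ_c) = Y·Q·(S₀ − S)·θ_c: X = 0.552 × 1890 × (248 − 6.11) × 6.54 / [304 × (1 + 0.0866 × 6.54)] = 3466 mg/L.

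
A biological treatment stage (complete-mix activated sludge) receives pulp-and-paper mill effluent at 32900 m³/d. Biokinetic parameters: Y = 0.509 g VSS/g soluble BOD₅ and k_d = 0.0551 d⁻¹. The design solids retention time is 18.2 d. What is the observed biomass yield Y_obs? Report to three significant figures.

Y_obs ≈ 0.254 g VSS/g soluble BOD₅

Y_obs = Y / (1 + k_d θ_c) = 0.509 / (1 + 0.0551 × 18.2) = 0.509 / 2.003 = 0.2541.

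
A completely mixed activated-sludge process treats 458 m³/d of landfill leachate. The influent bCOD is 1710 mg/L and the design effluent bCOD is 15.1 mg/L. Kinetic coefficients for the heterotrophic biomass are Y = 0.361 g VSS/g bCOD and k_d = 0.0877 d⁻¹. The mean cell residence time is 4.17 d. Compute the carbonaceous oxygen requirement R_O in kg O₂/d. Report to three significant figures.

The observed yield is Y_obs = Y/(1 + k_d·θ_c) = 0.361 / (1 + 0.0877 × 4.17) = 0.361 / 1.366 = 0.2643 g VSS per g bCOD removed.
Mass of bCOD removed per day: Q(S₀ − S) = 458 × 1695 g/m³ = 776.3 kg/d.
Net sludge production P_X = 0.2643 × 776.3 = 205.2 kg VSS/d.
Carbonaceous O₂ demand = substrate oxidised − cell-mass equivalent = 776.3 − 1.42 × 205.2 = 484.9 kg O₂/d.

R_O ≈ 485 kg O₂/d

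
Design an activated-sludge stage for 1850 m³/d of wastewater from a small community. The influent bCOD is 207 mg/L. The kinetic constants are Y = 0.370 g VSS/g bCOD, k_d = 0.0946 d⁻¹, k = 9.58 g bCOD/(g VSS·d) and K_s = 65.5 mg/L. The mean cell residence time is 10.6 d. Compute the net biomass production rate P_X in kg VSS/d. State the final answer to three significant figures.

P_X ≈ 69.5 kg VSS/d

For a completely mixed reactor with recycle the Lawrence–McCarty relation gives S = K_s·(1 + k_d·θ_c) / [θ_c·(Y·k − k_d) − 1] = 65.5 × (1 + 0.0946 × 10.6) / [10.6 × (0.370 × 9.58 − 0.0946) − 1] = 131.2 / 35.57 = 3.688 mg/L.
Y_obs = Y / (1 + k_d θ_c) = 0.370 / (1 + 0.0946 × 10.6) = 0.370 / 2.003 = 0.1847.
Substrate removed = Q·(S₀ − S) = 1850 m³/d × (207 − 3.69) g/m³ = 3.76×10^5 g/d = 376.1 kg/d.
P_X = Y_obs · Q(S₀ − S) = 0.1847 × 376.1 = 69.49 kg VSS/d.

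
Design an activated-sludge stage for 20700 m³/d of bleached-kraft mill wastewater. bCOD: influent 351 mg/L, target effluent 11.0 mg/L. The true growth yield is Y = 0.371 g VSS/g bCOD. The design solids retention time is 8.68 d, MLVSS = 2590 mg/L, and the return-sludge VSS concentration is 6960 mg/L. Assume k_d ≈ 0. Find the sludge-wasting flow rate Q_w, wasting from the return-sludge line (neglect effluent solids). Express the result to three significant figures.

Q_w ≈ 375 m³/d

Biomass mass balance (decay neglected): V·X = Y·Q·(S₀ − S)·θ_c, so V = 0.371 × 20700 × (351 − 11.0) × 8.68 / 2590 = 8751 m³.
Wasting from the return line (neglecting effluent solids): Q_w = V·X / (θ_c·X_r) = 8751 × 2590 / (8.68 × 6960) = 375.2 m³/d.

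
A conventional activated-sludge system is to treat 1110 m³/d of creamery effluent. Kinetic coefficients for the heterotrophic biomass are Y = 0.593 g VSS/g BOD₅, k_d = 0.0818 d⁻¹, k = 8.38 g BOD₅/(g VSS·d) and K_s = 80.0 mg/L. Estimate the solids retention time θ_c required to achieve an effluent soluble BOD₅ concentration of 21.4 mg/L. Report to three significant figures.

At the target effluent, Y k S/(K_s+S) = 0.593×8.38×21.4/101.4 = 1.049 d⁻¹.
θ_c = 1/(μ − k_d) = 1/(1.049 − 0.0818) = 1/0.9670 = 1.034 d.

θ_c ≈ 1.03 d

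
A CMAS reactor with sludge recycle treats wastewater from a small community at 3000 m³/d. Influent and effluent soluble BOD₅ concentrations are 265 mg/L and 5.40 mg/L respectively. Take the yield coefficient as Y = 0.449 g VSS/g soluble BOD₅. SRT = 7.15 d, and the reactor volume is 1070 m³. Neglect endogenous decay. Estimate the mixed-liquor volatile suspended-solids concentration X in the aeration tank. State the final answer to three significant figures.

X = Y·Q·ΔS·θ_c / V = 0.449 × 3000 × (265 − 5.40) × 7.15 / 1070 = 2337 mg/L.

X ≈ 2340 mg/L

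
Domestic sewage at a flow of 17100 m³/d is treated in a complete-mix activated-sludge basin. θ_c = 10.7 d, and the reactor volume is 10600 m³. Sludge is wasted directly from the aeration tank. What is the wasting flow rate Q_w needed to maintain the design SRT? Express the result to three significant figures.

With mixed-liquor wasting, θ_c = V/Q_w, so Q_w = V/θ_c = 10600/10.7 = 990.7 m³/d.

Q_w ≈ 991 m³/d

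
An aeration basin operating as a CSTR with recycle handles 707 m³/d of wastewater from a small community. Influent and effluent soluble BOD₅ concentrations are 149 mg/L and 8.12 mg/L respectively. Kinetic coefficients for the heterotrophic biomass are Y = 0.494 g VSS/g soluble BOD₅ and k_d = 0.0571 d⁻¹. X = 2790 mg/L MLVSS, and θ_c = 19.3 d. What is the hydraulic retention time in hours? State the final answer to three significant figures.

Rearranging the biomass balance for a CMAS with decay, V = Y·Q·ΔS·θ_c / [X·(1+k_d θ_c)] = 0.494 × 707 × (149 − 8.12) × 19.3 / [2790 × (1 + 0.0571 × 19.3)] = 9.5×10^5 / 5865 = 161.9 m³.
HRT = V/Q = 161.9 m³ / 707 m³·d⁻¹ = 0.2290 d × 24 = 5.497 h.

τ ≈ 5.50 h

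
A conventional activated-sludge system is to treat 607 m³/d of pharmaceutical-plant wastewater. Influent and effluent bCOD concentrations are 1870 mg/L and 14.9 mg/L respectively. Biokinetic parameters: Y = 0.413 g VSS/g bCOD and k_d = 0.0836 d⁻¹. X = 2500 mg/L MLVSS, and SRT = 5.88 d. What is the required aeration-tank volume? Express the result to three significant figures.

V ≈ 733 m³

Steady-state biomass mass balance: V·X·(1 + k_d·θ_c) = Y·Q·(S₀ − S)·θ_c, so V = 0.413 × 607 × (1870 − 14.9) × 5.88 / [2500 × (1 + 0.0836 × 5.88)] = 2.73×10^6 / 3729 = 733.3 m³.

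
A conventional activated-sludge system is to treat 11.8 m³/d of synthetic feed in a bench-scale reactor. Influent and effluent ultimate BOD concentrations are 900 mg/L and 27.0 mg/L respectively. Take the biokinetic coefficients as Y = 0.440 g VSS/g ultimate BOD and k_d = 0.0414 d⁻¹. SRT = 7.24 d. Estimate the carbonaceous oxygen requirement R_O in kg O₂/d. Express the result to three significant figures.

R_O ≈ 5.35 kg O₂/d

The observed yield is Y_obs = Y/(1 + k_d·θ_c) = 0.440 / (1 + 0.0414 × 7.24) = 0.440 / 1.300 = 0.3385 g VSS per g ultimate BOD removed.
Q·(S₀ − S) = 11.8 × (900 − 27.0) × 10⁻³ = 10.30 kg/d removed.
Biomass synthesised: P_X = Y_obs × 10.30 = 3.487 kg VSS/d.
R_O = Q·(S₀ − S) − 1.42·P_X = 10.30 − 1.42 × 3.487 = 5.349 kg O₂/d.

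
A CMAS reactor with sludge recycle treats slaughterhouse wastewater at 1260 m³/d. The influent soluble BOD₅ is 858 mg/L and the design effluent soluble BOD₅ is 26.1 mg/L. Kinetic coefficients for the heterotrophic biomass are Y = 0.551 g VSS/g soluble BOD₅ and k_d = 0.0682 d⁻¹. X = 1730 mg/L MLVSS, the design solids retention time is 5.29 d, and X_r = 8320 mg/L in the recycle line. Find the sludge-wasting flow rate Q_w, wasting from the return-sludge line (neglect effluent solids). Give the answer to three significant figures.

Steady-state biomass mass balance: V·X·(1 + k_d·θ_c) = Y·Q·(S₀ − S)·θ_c, so V = 0.551 × 1260 × (858 − 26.1) × 5.29 / [1730 × (1 + 0.0682 × 5.29)] = 3.06×10^6 / 2354 = 1298 m³.
Q_w = (V·X)/(θ_c X_r) = 1298 × 1730 / (5.29 × 8320) = 51.01 m³/d.

Q_w ≈ 51.0 m³/d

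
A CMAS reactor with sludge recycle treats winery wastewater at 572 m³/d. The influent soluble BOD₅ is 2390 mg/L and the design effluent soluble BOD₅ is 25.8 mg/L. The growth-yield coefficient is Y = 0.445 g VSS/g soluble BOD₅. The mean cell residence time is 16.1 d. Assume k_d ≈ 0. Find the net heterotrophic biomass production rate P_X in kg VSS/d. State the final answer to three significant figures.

No decay correction is needed, so Y_obs = Y = 0.445.
Mass of soluble BOD₅ removed per day: Q(S₀ − S) = 572 × 2364 g/m³ = 1352 kg/d.
So the net sludge growth is P_X = 0.4450 × 1352 = 601.8 kg VSS/d.

P_X ≈ 602 kg VSS/d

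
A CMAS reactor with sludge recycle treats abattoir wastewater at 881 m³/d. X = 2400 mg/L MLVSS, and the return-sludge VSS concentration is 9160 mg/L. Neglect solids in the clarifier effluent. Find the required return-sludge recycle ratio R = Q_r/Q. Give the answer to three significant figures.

R ≈ 0.355

Solids balance on the clarifier gives (1+R)X = R·X_r, so R = X/(X_r − X) = 2400 / (9160 − 2400) = 0.3550.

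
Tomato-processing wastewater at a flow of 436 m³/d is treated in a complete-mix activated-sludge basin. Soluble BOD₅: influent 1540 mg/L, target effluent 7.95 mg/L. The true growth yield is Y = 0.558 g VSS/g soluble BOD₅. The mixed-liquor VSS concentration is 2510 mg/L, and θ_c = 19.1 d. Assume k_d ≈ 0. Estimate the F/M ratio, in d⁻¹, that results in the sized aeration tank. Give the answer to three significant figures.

F/M ≈ 0.0943 d⁻¹

Biomass mass balance (decay neglected): V·X = Y·Q·(S₀ − S)·θ_c, so V = 0.558 × 436 × (1540 − 7.95) × 19.1 / 2510 = 2836 m³.
Food-to-microorganism ratio F/M = Q S₀ / (V X) = 436 × 1540 / (2836 × 2510) = 0.09431 d⁻¹.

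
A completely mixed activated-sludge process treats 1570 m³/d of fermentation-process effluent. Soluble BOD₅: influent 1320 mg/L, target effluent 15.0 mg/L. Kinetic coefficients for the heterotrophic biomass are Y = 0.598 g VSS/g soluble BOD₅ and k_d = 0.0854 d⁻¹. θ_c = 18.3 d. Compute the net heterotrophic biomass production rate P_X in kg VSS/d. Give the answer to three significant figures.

P_X ≈ 478 kg VSS/d

Observed yield with endogenous decay: Y_obs = Y / (1 + k_d·θ_c) = 0.598 / (1 + 0.0854 × 18.3) = 0.598 / 2.563 = 0.2333 g VSS/g soluble BOD₅.
ΔS = 1320 − 15.0 = 1305 mg/L, so the substrate removal rate is 1570 × 1305/1000 = 2049 kg soluble BOD₅/d.
Biomass produced: P_X = Y_obs·Q·ΔS = 0.2333 × 2049 ≈ 478.1 kg VSS/d.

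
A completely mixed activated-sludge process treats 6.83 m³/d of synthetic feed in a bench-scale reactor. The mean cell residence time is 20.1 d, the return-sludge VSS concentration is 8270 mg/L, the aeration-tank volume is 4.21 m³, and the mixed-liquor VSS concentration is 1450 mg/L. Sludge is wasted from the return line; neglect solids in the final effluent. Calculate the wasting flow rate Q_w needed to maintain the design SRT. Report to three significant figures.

θ_c = V·X/(Q_w·X_r) when wasting from the recycle, so Q_w = V·X/(θ_c·X_r) = 4.210 × 1450 / (20.1 × 8270) = 0.03672 m³/d.

Q_w ≈ 0.0367 m³/d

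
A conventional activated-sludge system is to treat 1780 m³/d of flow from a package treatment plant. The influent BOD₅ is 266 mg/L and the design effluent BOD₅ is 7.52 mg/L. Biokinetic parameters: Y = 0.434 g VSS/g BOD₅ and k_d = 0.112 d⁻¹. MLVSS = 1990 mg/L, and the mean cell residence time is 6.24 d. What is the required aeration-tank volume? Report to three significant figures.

From the SRT design equation V = Y Q (S₀−S) θ_c / [X (1 + k_d θ_c)] = 0.434 × 1780 × (266 − 7.52) × 6.24 / [1990 × (1 + 0.112 × 6.24)] = 1.25×10^6 / 3381 = 368.6 m³.

V ≈ 369 m³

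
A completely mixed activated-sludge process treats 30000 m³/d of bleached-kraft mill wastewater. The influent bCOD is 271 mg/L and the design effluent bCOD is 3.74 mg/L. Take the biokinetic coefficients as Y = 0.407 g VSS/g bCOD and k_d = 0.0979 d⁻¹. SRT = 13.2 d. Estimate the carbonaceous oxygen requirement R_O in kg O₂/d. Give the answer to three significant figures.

Y_obs = Y / (1 + k_d θ_c) = 0.407 / (1 + 0.0979 × 13.2) = 0.407 / 2.292 = 0.1776.
Q·(S₀ − S) = 30000 × (271 − 3.74) × 10⁻³ = 8018 kg/d removed.
P_X = Y_obs·Q·(S₀ − S) = 0.1776 × 8018 = 1424 kg VSS/d.
R_O = Q·(S₀ − S) − 1.42·P_X = 8018 − 1.42 × 1424 = 5996 kg O₂/d.

R_O ≈ 6000 kg O₂/d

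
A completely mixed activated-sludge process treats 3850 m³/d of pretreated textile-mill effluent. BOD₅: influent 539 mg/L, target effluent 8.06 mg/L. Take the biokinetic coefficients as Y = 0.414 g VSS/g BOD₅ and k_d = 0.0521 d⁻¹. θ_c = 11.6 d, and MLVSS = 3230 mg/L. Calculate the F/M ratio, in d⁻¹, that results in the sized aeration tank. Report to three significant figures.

Steady-state biomass mass balance: V·X·(1 + k_d·θ_c) = Y·Q·(S₀ − S)·θ_c, so V = 0.414 × 3850 × (539 − 8.06) × 11.6 / [3230 × (1 + 0.0521 × 11.6)] = 9.82×10^6 / 5182 = 1894 m³.
F/M = Q·S₀ / (V·X) = 3850 × 539 / (1894 × 3230) = 0.3391 g BOD₅·(g VSS·d)⁻¹.

F/M ≈ 0.339 d⁻¹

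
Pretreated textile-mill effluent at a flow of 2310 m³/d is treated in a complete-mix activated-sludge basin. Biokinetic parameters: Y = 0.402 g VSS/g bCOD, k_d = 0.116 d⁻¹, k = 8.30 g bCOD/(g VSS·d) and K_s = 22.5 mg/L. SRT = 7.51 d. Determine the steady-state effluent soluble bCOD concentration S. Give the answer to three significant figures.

Effluent substrate depends only on kinetics and SRT: S = K_s(1 + k_d θ_c) / [θ_c(Yk − k_d) − 1] = 22.5 × (1 + 0.116 × 7.51) / [7.51 × (0.402 × 8.30 − 0.116) − 1] = 42.10 / 23.19 = 1.816 mg/L.

S ≈ 1.82 mg/L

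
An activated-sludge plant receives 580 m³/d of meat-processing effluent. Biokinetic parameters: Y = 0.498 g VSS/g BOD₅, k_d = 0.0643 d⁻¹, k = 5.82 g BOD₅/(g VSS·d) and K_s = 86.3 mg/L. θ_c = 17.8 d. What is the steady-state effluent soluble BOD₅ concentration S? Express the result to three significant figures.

For a completely mixed reactor with recycle the Lawrence–McCarty relation gives S = K_s·(1 + k_d·θ_c) / [θ_c·(Y·k − k_d) − 1] = 86.3 × (1 + 0.0643 × 17.8) / [17.8 × (0.498 × 5.82 − 0.0643) − 1] = 185.1 / 49.45 = 3.743 mg/L.

S ≈ 3.74 mg/L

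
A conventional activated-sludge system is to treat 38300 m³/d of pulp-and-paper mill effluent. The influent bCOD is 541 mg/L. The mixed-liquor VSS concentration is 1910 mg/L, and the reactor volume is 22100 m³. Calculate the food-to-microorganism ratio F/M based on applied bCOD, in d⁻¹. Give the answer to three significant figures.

F/M = applied load / biomass = Q·S₀/(V·X) = 38300 × 541 / (22100 × 1910) = 0.4909 d⁻¹.

F/M ≈ 0.491 d⁻¹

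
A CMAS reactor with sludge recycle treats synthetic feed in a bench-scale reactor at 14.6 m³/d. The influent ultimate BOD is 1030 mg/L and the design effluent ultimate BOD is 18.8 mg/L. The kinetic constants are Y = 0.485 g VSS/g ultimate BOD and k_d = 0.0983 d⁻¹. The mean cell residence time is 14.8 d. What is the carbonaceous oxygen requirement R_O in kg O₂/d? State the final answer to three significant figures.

Y_obs = Y / (1 + k_d θ_c) = 0.485 / (1 + 0.0983 × 14.8) = 0.485 / 2.455 = 0.1976.
ΔS = 1030 − 18.8 = 1011 mg/L, so the substrate removal rate is 14.6 × 1011/1000 = 14.76 kg ultimate BOD/d.
Biomass synthesised: P_X = Y_obs × 14.76 = 2.917 kg VSS/d.
Carbonaceous O₂ demand = substrate oxidised − cell-mass equivalent = 14.76 − 1.42 × 2.917 = 10.62 kg O₂/d.

R_O ≈ 10.6 kg O₂/d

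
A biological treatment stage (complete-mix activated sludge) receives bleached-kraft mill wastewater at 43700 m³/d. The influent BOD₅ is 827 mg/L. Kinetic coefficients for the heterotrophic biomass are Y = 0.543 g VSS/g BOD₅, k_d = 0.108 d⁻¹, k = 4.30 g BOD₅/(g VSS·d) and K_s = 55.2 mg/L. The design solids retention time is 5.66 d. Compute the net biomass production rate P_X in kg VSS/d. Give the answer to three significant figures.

For a completely mixed reactor with recycle the Lawrence–McCarty relation gives S = K_s·(1 + k_d·θ_c) / [θ_c·(Y·k − k_d) − 1] = 55.2 × (1 + 0.108 × 5.66) / [5.66 × (0.543 × 4.30 − 0.108) − 1] = 88.94 / 11.60 = 7.665 mg/L.
Correct the yield for decay: Y_obs = Y/(1 + k_d θ_c) = 0.543 / (1 + 0.108 × 5.66) = 0.543 / 1.611 = 0.3370.
Substrate removed = Q·(S₀ − S) = 43700 m³/d × (827 − 7.66) g/m³ = 3.58×10^7 g/d = 35805 kg/d.
Net biomass production P_X = Y_obs × Q·(S₀ − S) = 0.3370 × 35805 = 12066 kg VSS/d.

P_X ≈ 12100 kg VSS/d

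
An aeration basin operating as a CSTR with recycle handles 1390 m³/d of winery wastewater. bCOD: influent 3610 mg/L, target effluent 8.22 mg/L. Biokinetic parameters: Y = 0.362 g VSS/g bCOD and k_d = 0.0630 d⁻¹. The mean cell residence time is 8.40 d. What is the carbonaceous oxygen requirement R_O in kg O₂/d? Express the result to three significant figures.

R_O ≈ 3320 kg O₂/d

Observed yield with endogenous decay: Y_obs = Y / (1 + k_d·θ_c) = 0.362 / (1 + 0.0630 × 8.40) = 0.362 / 1.529 = 0.2367 g VSS/g bCOD.
Q·(S₀ − S) = 1390 × (3610 − 8.22) × 10⁻³ = 5006 kg/d removed.
P_X = Y_obs·Q·(S₀ − S) = 0.2367 × 5006 = 1185 kg VSS/d.
R_O = Q·ΔS − 1.42 P_X = 5006 − 1683 = 3324 kg O₂/d.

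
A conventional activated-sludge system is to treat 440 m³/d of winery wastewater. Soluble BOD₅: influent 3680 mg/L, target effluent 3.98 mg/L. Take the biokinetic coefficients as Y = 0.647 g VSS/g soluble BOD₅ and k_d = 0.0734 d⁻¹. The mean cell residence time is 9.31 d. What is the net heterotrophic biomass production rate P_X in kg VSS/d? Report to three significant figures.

P_X ≈ 622 kg VSS/d

Y_obs = Y / (1 + k_d θ_c) = 0.647 / (1 + 0.0734 × 9.31) = 0.647 / 1.683 = 0.3844.
Mass of soluble BOD₅ removed per day: Q(S₀ − S) = 440 × 3676 g/m³ = 1617 kg/d.
So the net sludge growth is P_X = 0.3844 × 1617 = 621.7 kg VSS/d.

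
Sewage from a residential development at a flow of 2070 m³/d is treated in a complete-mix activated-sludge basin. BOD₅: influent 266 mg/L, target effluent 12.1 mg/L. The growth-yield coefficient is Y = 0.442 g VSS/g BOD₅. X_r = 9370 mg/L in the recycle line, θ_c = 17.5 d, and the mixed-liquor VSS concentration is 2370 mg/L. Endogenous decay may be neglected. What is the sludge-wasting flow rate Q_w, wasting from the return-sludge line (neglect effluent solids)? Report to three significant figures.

Q_w ≈ 24.8 m³/d

With k_d = 0 the design equation reduces to V = Y Q (S₀−S) θ_c / X = 0.442 × 2070 × (266 − 12.1) × 17.5 / 2370 = 1715 m³.
θ_c = V·X/(Q_w·X_r) when wasting from the recycle, so Q_w = V·X/(θ_c·X_r) = 1715 × 2370 / (17.5 × 9370) = 24.79 m³/d.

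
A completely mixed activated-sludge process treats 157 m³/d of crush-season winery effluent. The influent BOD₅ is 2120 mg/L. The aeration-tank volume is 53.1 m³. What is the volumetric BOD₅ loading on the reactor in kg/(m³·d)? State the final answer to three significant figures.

L_v ≈ 6.27 kg BOD₅/(m³·d)

Applied BOD₅ load per unit volume = Q·S₀/V = (157 × 2120/1000)/53.10 = 6.268 kg BOD₅·m⁻³·d⁻¹.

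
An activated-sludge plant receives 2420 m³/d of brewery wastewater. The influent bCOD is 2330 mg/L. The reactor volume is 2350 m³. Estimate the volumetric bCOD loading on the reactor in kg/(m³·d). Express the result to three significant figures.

Applied bCOD load per unit volume = Q·S₀/V = (2420 × 2330/1000)/2350 = 2.399 kg bCOD·m⁻³·d⁻¹.

L_v ≈ 2.40 kg bCOD/(m³·d)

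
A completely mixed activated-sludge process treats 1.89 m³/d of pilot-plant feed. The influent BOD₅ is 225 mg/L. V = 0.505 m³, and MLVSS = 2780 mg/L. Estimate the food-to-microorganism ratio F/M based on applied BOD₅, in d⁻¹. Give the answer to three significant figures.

Food-to-microorganism ratio F/M = Q S₀ / (V X) = 1.89 × 225 / (0.5050 × 2780) = 0.3029 d⁻¹.

F/M ≈ 0.303 d⁻¹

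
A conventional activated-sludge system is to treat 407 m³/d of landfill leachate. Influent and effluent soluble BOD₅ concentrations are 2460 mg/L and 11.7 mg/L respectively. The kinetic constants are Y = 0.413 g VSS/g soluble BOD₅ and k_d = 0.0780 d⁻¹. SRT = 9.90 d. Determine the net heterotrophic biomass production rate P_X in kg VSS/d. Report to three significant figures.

P_X ≈ 232 kg VSS/d

Observed yield with endogenous decay: Y_obs = Y / (1 + k_d·θ_c) = 0.413 / (1 + 0.0780 × 9.90) = 0.413 / 1.772 = 0.2330 g VSS/g soluble BOD₅.
Substrate removed = Q·(S₀ − S) = 407 m³/d × (2460 − 11.7) g/m³ = 9.96×10^5 g/d = 996.5 kg/d.
Net biomass production P_X = Y_obs × Q·(S₀ − S) = 0.2330 × 996.5 = 232.2 kg VSS/d.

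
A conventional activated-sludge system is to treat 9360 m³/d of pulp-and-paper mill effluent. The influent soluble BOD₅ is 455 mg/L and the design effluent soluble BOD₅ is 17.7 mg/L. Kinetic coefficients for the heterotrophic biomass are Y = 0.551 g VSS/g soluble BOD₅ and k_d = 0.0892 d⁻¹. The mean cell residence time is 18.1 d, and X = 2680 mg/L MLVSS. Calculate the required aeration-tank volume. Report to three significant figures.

Steady-state biomass mass balance: V·X·(1 + k_d·θ_c) = Y·Q·(S₀ − S)·θ_c, so V = 0.551 × 9360 × (455 − 17.7) × 18.1 / [2680 × (1 + 0.0892 × 18.1)] = 4.08×10^7 / 7007 = 5826 m³.

V ≈ 5830 m³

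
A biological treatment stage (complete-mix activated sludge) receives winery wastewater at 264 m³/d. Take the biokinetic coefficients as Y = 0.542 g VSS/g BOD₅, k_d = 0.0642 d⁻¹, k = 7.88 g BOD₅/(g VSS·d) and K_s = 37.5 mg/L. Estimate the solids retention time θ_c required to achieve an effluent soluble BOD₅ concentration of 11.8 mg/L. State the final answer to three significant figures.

θ_c ≈ 1.04 d

From 1/θ_c = Y·k·S/(K_s + S) − k_d: Y·k·S/(K_s+S) = 0.542 × 7.88 × 11.8 / (37.5 + 11.8) = 1.022 d⁻¹.
Then 1/θ_c = μ − k_d = 1.022 − 0.0642 = 0.9581 d⁻¹, giving θ_c = 1.044 d.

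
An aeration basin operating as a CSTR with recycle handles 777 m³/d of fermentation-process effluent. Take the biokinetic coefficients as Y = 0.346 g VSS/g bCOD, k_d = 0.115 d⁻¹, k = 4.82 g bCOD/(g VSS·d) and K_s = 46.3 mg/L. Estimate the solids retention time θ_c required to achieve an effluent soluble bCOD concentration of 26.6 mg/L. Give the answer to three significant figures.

At the target effluent, Y k S/(K_s+S) = 0.346×4.82×26.6/72.90 = 0.6085 d⁻¹.
Then 1/θ_c = μ − k_d = 0.6085 − 0.115 = 0.4935 d⁻¹, giving θ_c = 2.026 d.

θ_c ≈ 2.03 d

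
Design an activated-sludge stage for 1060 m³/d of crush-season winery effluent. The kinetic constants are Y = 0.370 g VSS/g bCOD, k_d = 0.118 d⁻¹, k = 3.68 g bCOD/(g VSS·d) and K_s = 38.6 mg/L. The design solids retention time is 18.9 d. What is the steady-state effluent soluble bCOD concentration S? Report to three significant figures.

From the Monod/SRT balance for a CMAS, S = K_s·(1+k_d θ_c)/[θ_c·(Y k − k_d) − 1] = 38.6 × (1 + 0.118 × 18.9) / [18.9 × (0.370 × 3.68 − 0.118) − 1] = 124.7 / 22.50 = 5.541 mg/L.

S ≈ 5.54 mg/L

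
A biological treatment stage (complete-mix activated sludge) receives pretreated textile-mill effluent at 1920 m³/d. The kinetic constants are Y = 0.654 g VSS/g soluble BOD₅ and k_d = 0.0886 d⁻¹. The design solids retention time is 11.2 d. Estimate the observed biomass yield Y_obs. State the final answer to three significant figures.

Observed yield with endogenous decay: Y_obs = Y / (1 + k_d·θ_c) = 0.654 / (1 + 0.0886 × 11.2) = 0.654 / 1.992 = 0.3283 g VSS/g soluble BOD₅.

Y_obs ≈ 0.328 g VSS/g soluble BOD₅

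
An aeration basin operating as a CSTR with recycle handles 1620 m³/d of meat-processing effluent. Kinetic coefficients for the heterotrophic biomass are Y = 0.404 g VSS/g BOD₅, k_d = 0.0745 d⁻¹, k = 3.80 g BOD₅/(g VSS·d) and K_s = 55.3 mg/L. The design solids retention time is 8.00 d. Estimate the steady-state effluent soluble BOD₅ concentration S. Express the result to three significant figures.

S ≈ 8.26 mg/L

For a completely mixed reactor with recycle the Lawrence–McCarty relation gives S = K_s·(1 + k_d·θ_c) / [θ_c·(Y·k − k_d) − 1] = 55.3 × (1 + 0.0745 × 8.00) / [8.00 × (0.404 × 3.80 − 0.0745) − 1] = 88.26 / 10.69 = 8.260 mg/L.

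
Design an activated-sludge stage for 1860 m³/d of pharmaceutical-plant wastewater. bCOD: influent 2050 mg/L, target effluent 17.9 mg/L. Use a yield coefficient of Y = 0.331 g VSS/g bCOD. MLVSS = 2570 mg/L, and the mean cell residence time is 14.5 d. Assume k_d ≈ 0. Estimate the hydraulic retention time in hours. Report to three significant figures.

τ ≈ 91.1 h

Biomass mass balance (decay neglected): V·X = Y·Q·(S₀ − S)·θ_c, so V = 0.331 × 1860 × (2050 − 17.9) × 14.5 / 2570 = 7059 m³.
Hydraulic retention time τ = V/Q = 7059 / 1860 = 3.795 d = 91.08 h.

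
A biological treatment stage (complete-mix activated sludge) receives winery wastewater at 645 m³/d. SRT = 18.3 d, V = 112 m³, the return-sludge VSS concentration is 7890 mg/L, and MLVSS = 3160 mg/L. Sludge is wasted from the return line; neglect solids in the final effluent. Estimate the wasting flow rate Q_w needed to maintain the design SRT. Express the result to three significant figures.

Q_w ≈ 2.45 m³/d

Q_w = (V·X)/(θ_c X_r) = 112.0 × 3160 / (18.3 × 7890) = 2.451 m³/d.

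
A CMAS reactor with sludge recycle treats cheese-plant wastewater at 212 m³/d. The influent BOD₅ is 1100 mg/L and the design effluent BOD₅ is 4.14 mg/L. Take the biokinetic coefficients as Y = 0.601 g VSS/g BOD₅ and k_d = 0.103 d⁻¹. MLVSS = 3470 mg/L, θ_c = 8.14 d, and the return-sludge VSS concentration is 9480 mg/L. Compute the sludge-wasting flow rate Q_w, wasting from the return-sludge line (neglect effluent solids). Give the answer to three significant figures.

From the SRT design equation V = Y Q (S₀−S) θ_c / [X (1 + k_d θ_c)] = 0.601 × 212 × (1100 − 4.14) × 8.14 / [3470 × (1 + 0.103 × 8.14)] = 1.14×10^6 / 6379 = 178.2 m³.
Q_w = (V·X)/(θ_c X_r) = 178.2 × 3470 / (8.14 × 9480) = 8.011 m³/d.

Q_w ≈ 8.01 m³/d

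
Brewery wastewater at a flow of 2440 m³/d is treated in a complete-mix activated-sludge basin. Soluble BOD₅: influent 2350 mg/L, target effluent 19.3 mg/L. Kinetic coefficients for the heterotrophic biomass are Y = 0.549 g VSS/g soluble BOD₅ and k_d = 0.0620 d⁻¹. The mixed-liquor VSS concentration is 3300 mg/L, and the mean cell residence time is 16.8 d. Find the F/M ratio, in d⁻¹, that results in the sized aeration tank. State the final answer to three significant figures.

F/M ≈ 0.223 d⁻¹

Rearranging the biomass balance for a CMAS with decay, V = Y·Q·ΔS·θ_c / [X·(1+k_d θ_c)] = 0.549 × 2440 × (2350 − 19.3) × 16.8 / [3300 × (1 + 0.0620 × 16.8)] = 5.25×10^7 / 6737 = 7785 m³.
F/M = Q·S₀ / (V·X) = 2440 × 2350 / (7785 × 3300) = 0.2232 g soluble BOD₅·(g VSS·d)⁻¹.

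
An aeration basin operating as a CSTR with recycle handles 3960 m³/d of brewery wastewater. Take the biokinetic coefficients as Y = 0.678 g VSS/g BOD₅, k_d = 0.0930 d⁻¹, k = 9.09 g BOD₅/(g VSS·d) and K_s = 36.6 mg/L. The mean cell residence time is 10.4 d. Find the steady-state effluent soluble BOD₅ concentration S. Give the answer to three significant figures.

From the Monod/SRT balance for a CMAS, S = K_s·(1+k_d θ_c)/[θ_c·(Y k − k_d) − 1] = 36.6 × (1 + 0.0930 × 10.4) / [10.4 × (0.678 × 9.09 − 0.0930) − 1] = 72.00 / 62.13 = 1.159 mg/L.

S ≈ 1.16 mg/L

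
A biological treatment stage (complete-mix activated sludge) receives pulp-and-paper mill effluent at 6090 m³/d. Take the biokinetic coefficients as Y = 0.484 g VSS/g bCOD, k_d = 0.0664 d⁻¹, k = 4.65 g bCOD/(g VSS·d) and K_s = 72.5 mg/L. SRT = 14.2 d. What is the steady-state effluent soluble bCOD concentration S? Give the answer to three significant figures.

For a completely mixed reactor with recycle the Lawrence–McCarty relation gives S = K_s·(1 + k_d·θ_c) / [θ_c·(Y·k − k_d) − 1] = 72.5 × (1 + 0.0664 × 14.2) / [14.2 × (0.484 × 4.65 − 0.0664) − 1] = 140.9 / 30.02 = 4.693 mg/L.

S ≈ 4.69 mg/L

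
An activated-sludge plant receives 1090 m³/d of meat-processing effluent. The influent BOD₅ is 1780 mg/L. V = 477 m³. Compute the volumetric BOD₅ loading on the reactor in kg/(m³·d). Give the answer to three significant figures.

L_v = Q S₀ / V = 1090 × 1780 × 10⁻³ / 477.0 = 4.068 kg/(m³·d).

L_v ≈ 4.07 kg BOD₅/(m³·d)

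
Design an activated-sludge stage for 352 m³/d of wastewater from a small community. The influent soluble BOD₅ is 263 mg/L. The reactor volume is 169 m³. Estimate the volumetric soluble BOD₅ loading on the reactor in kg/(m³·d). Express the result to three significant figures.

L_v ≈ 0.548 kg soluble BOD₅/(m³·d)

Volumetric loading L_v = Q·S₀ / V = 352 × 263 g/m³ / 169.0 m³ = 547.8 g/(m³·d) = 0.5478 kg soluble BOD₅/(m³·d).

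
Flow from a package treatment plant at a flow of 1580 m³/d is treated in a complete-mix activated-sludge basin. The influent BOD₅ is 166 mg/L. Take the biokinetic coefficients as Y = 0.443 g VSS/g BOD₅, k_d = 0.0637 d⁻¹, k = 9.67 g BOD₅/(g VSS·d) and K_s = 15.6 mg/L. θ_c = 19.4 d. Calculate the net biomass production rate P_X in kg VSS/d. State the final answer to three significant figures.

For a completely mixed reactor with recycle the Lawrence–McCarty relation gives S = K_s·(1 + k_d·θ_c) / [θ_c·(Y·k − k_d) − 1] = 15.6 × (1 + 0.0637 × 19.4) / [19.4 × (0.443 × 9.67 − 0.0637) − 1] = 34.88 / 80.87 = 0.4313 mg/L.
Correct the yield for decay: Y_obs = Y/(1 + k_d θ_c) = 0.443 / (1 + 0.0637 × 19.4) = 0.443 / 2.236 = 0.1981.
Substrate removed = Q·(S₀ − S) = 1580 m³/d × (166 − 0.431) g/m³ = 2.62×10^5 g/d = 261.6 kg/d.
Net biomass production P_X = Y_obs × Q·(S₀ − S) = 0.1981 × 261.6 = 51.83 kg VSS/d.

P_X ≈ 51.8 kg VSS/d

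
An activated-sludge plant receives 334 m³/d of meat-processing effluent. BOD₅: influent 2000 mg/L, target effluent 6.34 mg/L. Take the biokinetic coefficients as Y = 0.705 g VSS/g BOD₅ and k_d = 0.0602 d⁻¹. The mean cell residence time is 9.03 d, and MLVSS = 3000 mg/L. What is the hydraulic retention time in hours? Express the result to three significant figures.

τ ≈ 65.8 h

From the SRT design equation V = Y Q (S₀−S) θ_c / [X (1 + k_d θ_c)] = 0.705 × 334 × (2000 − 6.34) × 9.03 / [3000 × (1 + 0.0602 × 9.03)] = 4.24×10^6 / 4631 = 915.4 m³.
Hydraulic retention time τ = V/Q = 915.4 / 334 = 2.741 d = 65.78 h.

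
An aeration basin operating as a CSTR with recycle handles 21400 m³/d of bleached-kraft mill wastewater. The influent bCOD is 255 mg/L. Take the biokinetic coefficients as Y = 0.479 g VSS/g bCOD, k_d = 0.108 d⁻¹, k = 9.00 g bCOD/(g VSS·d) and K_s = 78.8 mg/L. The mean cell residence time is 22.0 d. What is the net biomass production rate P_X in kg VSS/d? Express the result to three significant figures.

P_X ≈ 765 kg VSS/d

From the Monod/SRT balance for a CMAS, S = K_s·(1+k_d θ_c)/[θ_c·(Y k − k_d) − 1] = 78.8 × (1 + 0.108 × 22.0) / [22.0 × (0.479 × 9.00 − 0.108) − 1] = 266.0 / 91.47 = 2.908 mg/L.
Correct the yield for decay: Y_obs = Y/(1 + k_d θ_c) = 0.479 / (1 + 0.108 × 22.0) = 0.479 / 3.376 = 0.1419.
Mass of bCOD removed per day: Q(S₀ − S) = 21400 × 252.1 g/m³ = 5395 kg/d.
P_X = Y_obs · Q(S₀ − S) = 0.1419 × 5395 = 765.4 kg VSS/d.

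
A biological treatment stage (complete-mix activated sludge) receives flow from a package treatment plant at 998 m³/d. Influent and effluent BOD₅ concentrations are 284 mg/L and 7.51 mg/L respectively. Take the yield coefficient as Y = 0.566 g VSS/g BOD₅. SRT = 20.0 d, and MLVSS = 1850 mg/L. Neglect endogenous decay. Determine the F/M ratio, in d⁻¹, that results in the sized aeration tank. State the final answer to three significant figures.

Biomass mass balance (decay neglected): V·X = Y·Q·(S₀ − S)·θ_c, so V = 0.566 × 998 × (284 − 7.51) × 20.0 / 1850 = 1688 m³.
Food-to-microorganism ratio F/M = Q S₀ / (V X) = 998 × 284 / (1688 × 1850) = 0.09074 d⁻¹.

F/M ≈ 0.0907 d⁻¹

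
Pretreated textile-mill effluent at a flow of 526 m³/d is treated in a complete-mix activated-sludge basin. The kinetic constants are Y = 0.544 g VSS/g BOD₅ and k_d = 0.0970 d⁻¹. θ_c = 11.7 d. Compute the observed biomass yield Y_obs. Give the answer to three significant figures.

Observed yield with endogenous decay: Y_obs = Y / (1 + k_d·θ_c) = 0.544 / (1 + 0.0970 × 11.7) = 0.544 / 2.135 = 0.2548 g VSS/g BOD₅.

Y_obs ≈ 0.255 g VSS/g BOD₅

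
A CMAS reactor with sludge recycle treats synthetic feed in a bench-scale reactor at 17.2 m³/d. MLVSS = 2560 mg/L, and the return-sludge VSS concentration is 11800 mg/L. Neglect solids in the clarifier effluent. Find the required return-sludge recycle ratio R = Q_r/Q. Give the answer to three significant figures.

R ≈ 0.277

Solids balance on the clarifier gives (1+R)X = R·X_r, so R = X/(X_r − X) = 2560 / (11800 − 2560) = 0.2771.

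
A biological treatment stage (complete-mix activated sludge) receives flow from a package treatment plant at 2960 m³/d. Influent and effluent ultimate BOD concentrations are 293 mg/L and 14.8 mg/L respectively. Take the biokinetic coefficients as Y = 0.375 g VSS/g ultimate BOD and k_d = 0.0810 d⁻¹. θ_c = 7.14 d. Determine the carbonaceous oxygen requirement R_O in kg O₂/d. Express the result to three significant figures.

R_O ≈ 546 kg O₂/d

Y_obs = Y / (1 + k_d θ_c) = 0.375 / (1 + 0.0810 × 7.14) = 0.375 / 1.578 = 0.2376.
Q·(S₀ − S) = 2960 × (293 − 14.8) × 10⁻³ = 823.5 kg/d removed.
P_X = Y_obs·Q·(S₀ − S) = 0.2376 × 823.5 = 195.6 kg VSS/d.
R_O = Q·(S₀ − S) − 1.42·P_X = 823.5 − 1.42 × 195.6 = 545.6 kg O₂/d.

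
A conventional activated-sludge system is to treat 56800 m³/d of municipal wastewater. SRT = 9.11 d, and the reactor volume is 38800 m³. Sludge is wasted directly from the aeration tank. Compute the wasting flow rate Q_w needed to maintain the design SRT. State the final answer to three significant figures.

With mixed-liquor wasting, θ_c = V/Q_w, so Q_w = V/θ_c = 38800/9.11 = 4259 m³/d.

Q_w ≈ 4260 m³/d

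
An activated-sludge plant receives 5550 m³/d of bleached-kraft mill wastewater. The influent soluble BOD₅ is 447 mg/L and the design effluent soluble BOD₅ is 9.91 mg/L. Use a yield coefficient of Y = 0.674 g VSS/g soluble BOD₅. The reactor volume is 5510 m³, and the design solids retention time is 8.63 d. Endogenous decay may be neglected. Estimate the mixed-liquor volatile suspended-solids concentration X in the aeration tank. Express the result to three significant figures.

X ≈ 2560 mg/L

Without decay, X = Y Q (S₀−S) θ_c / V = 0.674 × 5550 × (447 − 9.91) × 8.63 / 5510 = 2561 mg/L.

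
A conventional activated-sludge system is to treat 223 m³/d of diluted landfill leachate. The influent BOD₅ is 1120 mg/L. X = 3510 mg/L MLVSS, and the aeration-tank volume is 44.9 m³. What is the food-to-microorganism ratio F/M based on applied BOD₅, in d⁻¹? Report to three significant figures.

F/M ≈ 1.58 d⁻¹

Food-to-microorganism ratio F/M = Q S₀ / (V X) = 223 × 1120 / (44.90 × 3510) = 1.585 d⁻¹.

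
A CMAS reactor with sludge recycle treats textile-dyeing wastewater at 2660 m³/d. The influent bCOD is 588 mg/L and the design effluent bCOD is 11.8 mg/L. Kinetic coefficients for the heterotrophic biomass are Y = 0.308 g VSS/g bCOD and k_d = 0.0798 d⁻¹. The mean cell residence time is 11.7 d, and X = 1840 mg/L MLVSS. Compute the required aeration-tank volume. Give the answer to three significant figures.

From the SRT design equation V = Y Q (S₀−S) θ_c / [X (1 + k_d θ_c)] = 0.308 × 2660 × (588 − 11.8) × 11.7 / [1840 × (1 + 0.0798 × 11.7)] = 5.52×10^6 / 3558 = 1552 m³.

V ≈ 1550 m³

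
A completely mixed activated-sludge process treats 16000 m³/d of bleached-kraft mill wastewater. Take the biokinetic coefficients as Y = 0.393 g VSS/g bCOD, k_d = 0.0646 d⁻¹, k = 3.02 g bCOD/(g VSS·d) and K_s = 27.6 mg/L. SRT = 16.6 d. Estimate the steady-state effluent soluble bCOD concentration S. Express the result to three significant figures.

S ≈ 3.24 mg/L

For a completely mixed reactor with recycle the Lawrence–McCarty relation gives S = K_s·(1 + k_d·θ_c) / [θ_c·(Y·k − k_d) − 1] = 27.6 × (1 + 0.0646 × 16.6) / [16.6 × (0.393 × 3.02 − 0.0646) − 1] = 57.20 / 17.63 = 3.244 mg/L.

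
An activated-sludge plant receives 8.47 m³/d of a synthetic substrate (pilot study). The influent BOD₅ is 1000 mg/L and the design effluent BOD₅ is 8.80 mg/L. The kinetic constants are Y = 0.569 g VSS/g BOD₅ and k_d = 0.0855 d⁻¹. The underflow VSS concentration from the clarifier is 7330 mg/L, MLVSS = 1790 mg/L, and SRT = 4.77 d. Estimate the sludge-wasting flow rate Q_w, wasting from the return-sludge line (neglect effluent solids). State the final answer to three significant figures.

Q_w ≈ 0.463 m³/d

Rearranging the biomass balance for a CMAS with decay, V = Y·Q·ΔS·θ_c / [X·(1+k_d θ_c)] = 0.569 × 8.47 × (1000 − 8.80) × 4.77 / [1790 × (1 + 0.0855 × 4.77)] = 2.28×10^4 / 2520 = 9.042 m³.
Wasting from the return line (neglecting effluent solids): Q_w = V·X / (θ_c·X_r) = 9.042 × 1790 / (4.77 × 7330) = 0.4629 m³/d.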